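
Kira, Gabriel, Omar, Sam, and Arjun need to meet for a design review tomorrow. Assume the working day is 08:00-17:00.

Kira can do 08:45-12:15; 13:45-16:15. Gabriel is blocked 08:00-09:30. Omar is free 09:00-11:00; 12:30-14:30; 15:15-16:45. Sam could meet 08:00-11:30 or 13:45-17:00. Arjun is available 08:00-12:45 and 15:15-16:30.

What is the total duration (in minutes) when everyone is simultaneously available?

Kira free: 08:45-12:15, 13:45-16:15.
Gabriel free: 09:30-17:00 (invert busy blocks within the working day).
Omar free: 09:00-11:00, 12:30-14:30, 15:15-16:45.
Sam free: 08:00-11:30, 13:45-17:00.
Arjun free: 08:00-12:45, 15:15-16:30.
Kira ∩ Gabriel: 09:30-12:15, 13:45-16:15.
Kira ∩ Gabriel ∩ Omar: 09:30-11:00, 13:45-14:30, 15:15-16:15.
Kira ∩ Gabriel ∩ Omar ∩ Sam: 09:30-11:00, 13:45-14:30, 15:15-16:15.
Kira ∩ Gabriel ∩ Omar ∩ Sam ∩ Arjun: 09:30-11:00, 15:15-16:15.
Summing the common windows: 90 + 60 = 150 minutes.

150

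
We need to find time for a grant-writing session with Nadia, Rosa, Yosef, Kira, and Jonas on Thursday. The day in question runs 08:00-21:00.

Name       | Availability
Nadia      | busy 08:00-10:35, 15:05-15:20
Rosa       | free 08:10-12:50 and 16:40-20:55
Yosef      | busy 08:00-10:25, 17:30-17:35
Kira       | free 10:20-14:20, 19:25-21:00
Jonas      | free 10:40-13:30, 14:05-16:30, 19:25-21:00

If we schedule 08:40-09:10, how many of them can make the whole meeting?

Nadia free: 10:35-15:05, 15:20-21:00 (invert busy blocks within the working day).
Rosa free: 08:10-12:50, 16:40-20:55.
Yosef free: 10:25-17:30, 17:35-21:00 (invert busy blocks within the working day).
Kira free: 10:20-14:20, 19:25-21:00.
Jonas free: 10:40-13:30, 14:05-16:30, 19:25-21:00.
Rosa can make the full 08:40-09:10 slot — that's 1.

1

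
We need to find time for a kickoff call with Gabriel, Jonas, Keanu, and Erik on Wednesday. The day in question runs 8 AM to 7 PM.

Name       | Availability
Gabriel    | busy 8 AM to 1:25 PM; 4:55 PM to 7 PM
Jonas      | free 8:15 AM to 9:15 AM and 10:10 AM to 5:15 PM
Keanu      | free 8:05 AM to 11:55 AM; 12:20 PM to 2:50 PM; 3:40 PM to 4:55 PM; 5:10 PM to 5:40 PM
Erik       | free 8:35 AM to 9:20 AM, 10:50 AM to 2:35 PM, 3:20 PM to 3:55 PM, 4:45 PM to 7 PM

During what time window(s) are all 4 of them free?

Gabriel free: 13:25-16:55 (invert busy blocks within the working day).
Jonas free: 08:15-09:15, 10:10-17:15.
Keanu free: 08:05-11:55, 12:20-14:50, 15:40-16:55, 17:10-17:40.
Erik free: 08:35-09:20, 10:50-14:35, 15:20-15:55, 16:45-19:00.
Gabriel ∩ Jonas: 13:25-16:55.
Gabriel ∩ Jonas ∩ Keanu: 13:25-14:50, 15:40-16:55.
Gabriel ∩ Jonas ∩ Keanu ∩ Erik: 13:25-14:35, 15:40-15:55, 16:45-16:55.

13:25-14:35, 15:40-15:55, 16:45-16:55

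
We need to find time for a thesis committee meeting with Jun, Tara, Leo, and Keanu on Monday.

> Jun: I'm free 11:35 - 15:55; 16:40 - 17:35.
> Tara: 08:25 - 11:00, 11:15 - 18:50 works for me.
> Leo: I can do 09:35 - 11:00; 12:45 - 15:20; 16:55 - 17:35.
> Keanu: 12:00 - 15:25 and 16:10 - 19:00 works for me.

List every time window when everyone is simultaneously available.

12:45-15:20, 16:55-17:35

Jun ∩ Tara: 11:35-15:55, 16:40-17:35.
Jun ∩ Tara ∩ Leo: 12:45-15:20, 16:55-17:35.
Jun ∩ Tara ∩ Leo ∩ Keanu: 12:45-15:20, 16:55-17:35.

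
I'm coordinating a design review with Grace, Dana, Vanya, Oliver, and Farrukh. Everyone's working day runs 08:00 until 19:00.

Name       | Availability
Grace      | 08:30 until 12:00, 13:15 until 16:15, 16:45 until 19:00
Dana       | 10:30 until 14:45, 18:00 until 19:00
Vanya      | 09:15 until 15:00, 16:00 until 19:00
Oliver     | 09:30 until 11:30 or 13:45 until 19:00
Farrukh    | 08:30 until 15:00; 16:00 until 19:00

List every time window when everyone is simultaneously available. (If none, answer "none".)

Grace ∩ Dana: 10:30-12:00, 13:15-14:45, 18:00-19:00.
Grace ∩ Dana ∩ Vanya: 10:30-12:00, 13:15-14:45, 18:00-19:00.
Grace ∩ Dana ∩ Vanya ∩ Oliver: 10:30-11:30, 13:45-14:45, 18:00-19:00.
Grace ∩ Dana ∩ Vanya ∩ Oliver ∩ Farrukh: 10:30-11:30, 13:45-14:45, 18:00-19:00.

10:30-11:30, 13:45-14:45, 18:00-19:00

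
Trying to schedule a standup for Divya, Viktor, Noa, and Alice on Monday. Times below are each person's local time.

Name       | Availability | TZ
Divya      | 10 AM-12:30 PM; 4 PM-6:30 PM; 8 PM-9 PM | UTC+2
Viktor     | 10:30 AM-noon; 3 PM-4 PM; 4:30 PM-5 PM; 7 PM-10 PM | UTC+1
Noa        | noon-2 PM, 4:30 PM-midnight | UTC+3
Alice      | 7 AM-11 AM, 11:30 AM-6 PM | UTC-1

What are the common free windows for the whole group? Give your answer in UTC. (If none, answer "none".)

Divya in UTC: 08:00-10:30, 14:00-16:30, 18:00-19:00 (subtract 2h to convert from UTC+2).
Viktor in UTC: 09:30-11:00, 14:00-15:00, 15:30-16:00, 18:00-21:00 (subtract 1h to convert from UTC+1).
Noa in UTC: 09:00-11:00, 13:30-21:00 (subtract 3h to convert from UTC+3).
Alice in UTC: 08:00-12:00, 12:30-19:00 (add 1h to convert from UTC-1).
Divya ∩ Viktor: 09:30-10:30, 14:00-15:00, 15:30-16:00, 18:00-19:00.
Divya ∩ Viktor ∩ Noa: 09:30-10:30, 14:00-15:00, 15:30-16:00, 18:00-19:00.
Divya ∩ Viktor ∩ Noa ∩ Alice: 09:30-10:30, 14:00-15:00, 15:30-16:00, 18:00-19:00.
So the common availability across everyone is 09:30-10:30, 14:00-15:00, 15:30-16:00, 18:00-19:00.

09:30-10:30, 14:00-15:00, 15:30-16:00, 18:00-19:00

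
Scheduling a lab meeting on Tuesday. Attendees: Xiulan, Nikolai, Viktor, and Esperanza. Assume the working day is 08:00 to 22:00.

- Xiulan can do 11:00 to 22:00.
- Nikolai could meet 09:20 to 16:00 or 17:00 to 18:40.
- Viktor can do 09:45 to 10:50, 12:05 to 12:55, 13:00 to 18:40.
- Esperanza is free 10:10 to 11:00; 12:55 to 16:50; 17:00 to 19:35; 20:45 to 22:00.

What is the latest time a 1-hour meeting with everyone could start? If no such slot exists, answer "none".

Xiulan ∩ Nikolai: 11:00-16:00, 17:00-18:40.
Xiulan ∩ Nikolai ∩ Viktor: 12:05-12:55, 13:00-16:00, 17:00-18:40.
Xiulan ∩ Nikolai ∩ Viktor ∩ Esperanza: 13:00-16:00, 17:00-18:40.
The last common window of at least 60 minutes is 17:00-18:40; a 60-minute meeting can start as late as 17:40 and still end by 18:40.

17:40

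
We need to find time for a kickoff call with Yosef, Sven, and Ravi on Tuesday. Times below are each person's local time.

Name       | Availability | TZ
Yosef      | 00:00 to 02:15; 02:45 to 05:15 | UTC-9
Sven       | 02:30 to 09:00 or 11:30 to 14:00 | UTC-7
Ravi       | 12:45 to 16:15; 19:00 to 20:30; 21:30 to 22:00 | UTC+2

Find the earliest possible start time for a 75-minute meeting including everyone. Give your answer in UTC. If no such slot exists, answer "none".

11:45

Yosef in UTC: 09:00-11:15, 11:45-14:15 (add 9h to convert from UTC-9).
Sven in UTC: 09:30-16:00, 18:30-21:00 (add 7h to convert from UTC-7).
Ravi in UTC: 10:45-14:15, 17:00-18:30, 19:30-20:00 (subtract 2h to convert from UTC+2).
Yosef ∩ Sven: 09:30-11:15, 11:45-14:15.
Yosef ∩ Sven ∩ Ravi: 10:45-11:15, 11:45-14:15.
The first common window of at least 75 minutes is 11:45-14:15, so the earliest start is 11:45.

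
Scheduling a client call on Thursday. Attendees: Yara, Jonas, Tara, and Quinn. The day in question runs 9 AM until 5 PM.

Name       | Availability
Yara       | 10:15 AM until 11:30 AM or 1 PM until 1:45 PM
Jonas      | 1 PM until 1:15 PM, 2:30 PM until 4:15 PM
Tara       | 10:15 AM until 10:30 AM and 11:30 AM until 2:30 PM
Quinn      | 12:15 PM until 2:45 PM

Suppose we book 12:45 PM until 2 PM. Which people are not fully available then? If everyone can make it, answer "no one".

Jonas, Yara

Yara: not fully free for 12:45-14:00. Jonas: not fully free for 12:45-14:00. Tara: free for 12:45-14:00. Quinn: free for 12:45-14:00.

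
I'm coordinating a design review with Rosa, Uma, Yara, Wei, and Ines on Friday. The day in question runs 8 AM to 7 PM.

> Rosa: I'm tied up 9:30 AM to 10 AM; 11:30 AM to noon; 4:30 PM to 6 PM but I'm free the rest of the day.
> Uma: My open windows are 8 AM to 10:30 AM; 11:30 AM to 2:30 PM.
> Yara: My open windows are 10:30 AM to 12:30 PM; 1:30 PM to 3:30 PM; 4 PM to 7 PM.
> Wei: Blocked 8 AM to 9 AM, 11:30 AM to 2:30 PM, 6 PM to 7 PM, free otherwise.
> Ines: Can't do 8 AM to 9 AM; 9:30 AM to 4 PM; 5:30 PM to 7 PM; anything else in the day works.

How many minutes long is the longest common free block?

0

Rosa free: 08:00-09:30, 10:00-11:30, 12:00-16:30, 18:00-19:00 (invert busy blocks within the working day).
Uma free: 08:00-10:30, 11:30-14:30.
Yara free: 10:30-12:30, 13:30-15:30, 16:00-19:00.
Wei free: 09:00-11:30, 14:30-18:00 (invert busy blocks within the working day).
Ines free: 09:00-09:30, 16:00-17:30 (invert busy blocks within the working day).
Rosa ∩ Uma: 08:00-09:30, 10:00-10:30, 12:00-14:30.
Rosa ∩ Uma ∩ Yara: 12:00-12:30, 13:30-14:30.
Rosa ∩ Uma ∩ Yara ∩ Wei: ∅.
Rosa ∩ Uma ∩ Yara ∩ Wei ∩ Ines: ∅.
There is no time when everyone is free.
No common window exists, so the longest block is 0 minutes.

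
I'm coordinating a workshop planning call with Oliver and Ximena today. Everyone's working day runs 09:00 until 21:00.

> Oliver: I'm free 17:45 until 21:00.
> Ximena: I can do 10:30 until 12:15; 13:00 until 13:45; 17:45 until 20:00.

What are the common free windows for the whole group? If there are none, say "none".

Oliver ∩ Ximena: 17:45-20:00.
Those are the intersection windows.

17:45-20:00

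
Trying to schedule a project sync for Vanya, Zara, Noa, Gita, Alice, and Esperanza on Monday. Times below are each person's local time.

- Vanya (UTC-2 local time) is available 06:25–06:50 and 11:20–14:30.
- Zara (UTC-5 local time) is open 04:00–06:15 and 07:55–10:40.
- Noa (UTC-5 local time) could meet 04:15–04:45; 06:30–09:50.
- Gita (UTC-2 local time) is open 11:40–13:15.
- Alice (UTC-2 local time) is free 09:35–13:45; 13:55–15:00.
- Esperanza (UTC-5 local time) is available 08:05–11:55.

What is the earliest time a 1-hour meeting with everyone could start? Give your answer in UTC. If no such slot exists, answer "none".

Vanya in UTC: 08:25-08:50, 13:20-16:30 (add 2h to convert from UTC-2).
Zara in UTC: 09:00-11:15, 12:55-15:40 (add 5h to convert from UTC-5).
Noa in UTC: 09:15-09:45, 11:30-14:50 (add 5h to convert from UTC-5).
Gita in UTC: 13:40-15:15 (add 2h to convert from UTC-2).
Alice in UTC: 11:35-15:45, 15:55-17:00 (add 2h to convert from UTC-2).
Esperanza in UTC: 13:05-16:55 (add 5h to convert from UTC-5).
Vanya ∩ Zara: 13:20-15:40.
Vanya ∩ Zara ∩ Noa: 13:20-14:50.
Vanya ∩ Zara ∩ Noa ∩ Gita: 13:40-14:50.
Vanya ∩ Zara ∩ Noa ∩ Gita ∩ Alice: 13:40-14:50.
Vanya ∩ Zara ∩ Noa ∩ Gita ∩ Alice ∩ Esperanza: 13:40-14:50.
The first common window of at least 60 minutes is 13:40-14:50, so the earliest start is 13:40.

13:40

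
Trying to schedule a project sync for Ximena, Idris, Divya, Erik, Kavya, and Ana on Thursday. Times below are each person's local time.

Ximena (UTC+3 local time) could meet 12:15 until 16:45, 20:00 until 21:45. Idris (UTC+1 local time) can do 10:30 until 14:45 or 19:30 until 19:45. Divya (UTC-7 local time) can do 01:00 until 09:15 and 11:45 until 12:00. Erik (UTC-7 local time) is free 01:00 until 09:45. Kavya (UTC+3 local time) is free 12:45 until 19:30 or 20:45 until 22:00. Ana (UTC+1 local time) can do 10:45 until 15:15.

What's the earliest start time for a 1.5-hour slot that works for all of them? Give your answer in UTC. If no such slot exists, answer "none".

09:45

Ximena in UTC: 09:15-13:45, 17:00-18:45 (subtract 3h to convert from UTC+3).
Idris in UTC: 09:30-13:45, 18:30-18:45 (subtract 1h to convert from UTC+1).
Divya in UTC: 08:00-16:15, 18:45-19:00 (add 7h to convert from UTC-7).
Erik in UTC: 08:00-16:45 (add 7h to convert from UTC-7).
Kavya in UTC: 09:45-16:30, 17:45-19:00 (subtract 3h to convert from UTC+3).
Ana in UTC: 09:45-14:15 (subtract 1h to convert from UTC+1).
Ximena ∩ Idris: 09:30-13:45, 18:30-18:45.
Ximena ∩ Idris ∩ Divya: 09:30-13:45.
Ximena ∩ Idris ∩ Divya ∩ Erik: 09:30-13:45.
Ximena ∩ Idris ∩ Divya ∩ Erik ∩ Kavya: 09:45-13:45.
Ximena ∩ Idris ∩ Divya ∩ Erik ∩ Kavya ∩ Ana: 09:45-13:45.
So the common availability across everyone is 09:45-13:45.
The first common window of at least 90 minutes is 09:45-13:45, so the earliest start is 09:45.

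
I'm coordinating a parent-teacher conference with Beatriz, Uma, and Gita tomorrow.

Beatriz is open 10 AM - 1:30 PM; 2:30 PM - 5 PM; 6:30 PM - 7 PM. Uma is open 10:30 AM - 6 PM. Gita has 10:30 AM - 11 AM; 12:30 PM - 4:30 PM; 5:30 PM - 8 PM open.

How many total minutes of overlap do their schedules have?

Beatriz ∩ Uma: 10:30-13:30, 14:30-17:00.
Beatriz ∩ Uma ∩ Gita: 10:30-11:00, 12:30-13:30, 14:30-16:30.
So the common availability across everyone is 10:30-11:00, 12:30-13:30, 14:30-16:30.
Summing the common windows: 30 + 60 + 120 = 210 minutes.

210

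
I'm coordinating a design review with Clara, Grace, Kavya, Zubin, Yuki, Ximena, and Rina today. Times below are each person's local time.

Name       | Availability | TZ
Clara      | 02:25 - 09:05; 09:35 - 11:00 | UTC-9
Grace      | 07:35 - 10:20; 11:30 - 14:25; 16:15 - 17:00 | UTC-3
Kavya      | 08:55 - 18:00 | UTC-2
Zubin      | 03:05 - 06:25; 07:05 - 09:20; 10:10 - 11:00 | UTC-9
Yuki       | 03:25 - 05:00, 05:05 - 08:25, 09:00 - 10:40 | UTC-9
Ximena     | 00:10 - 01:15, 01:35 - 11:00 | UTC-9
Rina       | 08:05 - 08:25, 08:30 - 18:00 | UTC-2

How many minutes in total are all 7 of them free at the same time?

Clara in UTC: 11:25-18:05, 18:35-20:00 (add 9h to convert from UTC-9).
Grace in UTC: 10:35-13:20, 14:30-17:25, 19:15-20:00 (add 3h to convert from UTC-3).
Kavya in UTC: 10:55-20:00 (add 2h to convert from UTC-2).
Zubin in UTC: 12:05-15:25, 16:05-18:20, 19:10-20:00 (add 9h to convert from UTC-9).
Yuki in UTC: 12:25-14:00, 14:05-17:25, 18:00-19:40 (add 9h to convert from UTC-9).
Ximena in UTC: 09:10-10:15, 10:35-20:00 (add 9h to convert from UTC-9).
Rina in UTC: 10:05-10:25, 10:30-20:00 (add 2h to convert from UTC-2).
Clara ∩ Grace: 11:25-13:20, 14:30-17:25, 19:15-20:00.
Clara ∩ Grace ∩ Kavya: 11:25-13:20, 14:30-17:25, 19:15-20:00.
Clara ∩ Grace ∩ Kavya ∩ Zubin: 12:05-13:20, 14:30-15:25, 16:05-17:25, 19:15-20:00.
Clara ∩ Grace ∩ Kavya ∩ Zubin ∩ Yuki: 12:25-13:20, 14:30-15:25, 16:05-17:25, 19:15-19:40.
Clara ∩ Grace ∩ Kavya ∩ Zubin ∩ Yuki ∩ Ximena: 12:25-13:20, 14:30-15:25, 16:05-17:25, 19:15-19:40.
Clara ∩ Grace ∩ Kavya ∩ Zubin ∩ Yuki ∩ Ximena ∩ Rina: 12:25-13:20, 14:30-15:25, 16:05-17:25, 19:15-19:40.
Summing the common windows: 55 + 55 + 80 + 25 = 215 minutes.

215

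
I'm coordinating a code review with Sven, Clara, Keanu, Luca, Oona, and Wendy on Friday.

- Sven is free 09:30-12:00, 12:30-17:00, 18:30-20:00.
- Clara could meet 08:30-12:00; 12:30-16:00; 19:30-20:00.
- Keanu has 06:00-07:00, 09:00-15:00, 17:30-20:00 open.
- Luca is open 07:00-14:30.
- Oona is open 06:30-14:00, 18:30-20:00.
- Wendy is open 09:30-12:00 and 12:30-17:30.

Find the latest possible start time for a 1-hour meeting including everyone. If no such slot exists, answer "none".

13:00

Sven ∩ Clara: 09:30-12:00, 12:30-16:00, 19:30-20:00.
Sven ∩ Clara ∩ Keanu: 09:30-12:00, 12:30-15:00, 19:30-20:00.
Sven ∩ Clara ∩ Keanu ∩ Luca: 09:30-12:00, 12:30-14:30.
Sven ∩ Clara ∩ Keanu ∩ Luca ∩ Oona: 09:30-12:00, 12:30-14:00.
Sven ∩ Clara ∩ Keanu ∩ Luca ∩ Oona ∩ Wendy: 09:30-12:00, 12:30-14:00.
The last common window of at least 60 minutes is 12:30-14:00; a 60-minute meeting can start as late as 13:00 and still end by 14:00.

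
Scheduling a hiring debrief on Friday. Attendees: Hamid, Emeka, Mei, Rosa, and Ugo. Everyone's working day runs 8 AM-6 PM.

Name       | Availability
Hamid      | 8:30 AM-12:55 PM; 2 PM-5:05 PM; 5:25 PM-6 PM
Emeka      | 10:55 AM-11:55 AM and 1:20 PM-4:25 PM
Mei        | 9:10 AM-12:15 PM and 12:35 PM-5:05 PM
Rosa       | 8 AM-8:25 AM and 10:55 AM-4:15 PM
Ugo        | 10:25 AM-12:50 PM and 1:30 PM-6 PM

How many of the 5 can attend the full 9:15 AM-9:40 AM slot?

Hamid and Mei can make the full 09:15-09:40 slot — that's 2.

2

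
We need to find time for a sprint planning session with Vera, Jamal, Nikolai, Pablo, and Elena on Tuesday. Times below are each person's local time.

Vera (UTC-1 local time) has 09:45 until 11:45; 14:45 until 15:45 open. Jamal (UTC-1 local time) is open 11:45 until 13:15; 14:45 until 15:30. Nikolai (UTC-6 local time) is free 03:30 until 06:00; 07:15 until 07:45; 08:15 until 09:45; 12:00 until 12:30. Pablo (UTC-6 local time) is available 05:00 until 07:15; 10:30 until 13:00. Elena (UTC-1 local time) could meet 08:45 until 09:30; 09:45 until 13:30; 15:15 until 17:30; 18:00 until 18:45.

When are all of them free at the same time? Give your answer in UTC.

none

Vera in UTC: 10:45-12:45, 15:45-16:45 (add 1h to convert from UTC-1).
Jamal in UTC: 12:45-14:15, 15:45-16:30 (add 1h to convert from UTC-1).
Nikolai in UTC: 09:30-12:00, 13:15-13:45, 14:15-15:45, 18:00-18:30 (add 6h to convert from UTC-6).
Pablo in UTC: 11:00-13:15, 16:30-19:00 (add 6h to convert from UTC-6).
Elena in UTC: 09:45-10:30, 10:45-14:30, 16:15-18:30, 19:00-19:45 (add 1h to convert from UTC-1).
Vera ∩ Jamal: 15:45-16:30.
Vera ∩ Jamal ∩ Nikolai: ∅.
Vera ∩ Jamal ∩ Nikolai ∩ Pablo: ∅.
Vera ∩ Jamal ∩ Nikolai ∩ Pablo ∩ Elena: ∅.
There is no time when everyone is free.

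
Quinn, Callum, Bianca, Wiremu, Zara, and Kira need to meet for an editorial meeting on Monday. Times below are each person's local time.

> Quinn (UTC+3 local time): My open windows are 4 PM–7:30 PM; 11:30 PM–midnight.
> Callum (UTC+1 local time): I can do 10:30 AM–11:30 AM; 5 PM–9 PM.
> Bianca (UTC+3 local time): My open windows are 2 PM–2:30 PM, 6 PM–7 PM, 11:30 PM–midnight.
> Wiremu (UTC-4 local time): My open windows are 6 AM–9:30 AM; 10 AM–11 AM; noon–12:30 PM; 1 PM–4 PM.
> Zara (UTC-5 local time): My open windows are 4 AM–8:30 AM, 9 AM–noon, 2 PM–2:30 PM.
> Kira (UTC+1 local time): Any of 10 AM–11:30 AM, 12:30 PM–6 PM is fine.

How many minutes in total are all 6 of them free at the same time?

Quinn in UTC: 13:00-16:30, 20:30-21:00 (subtract 3h to convert from UTC+3).
Callum in UTC: 09:30-10:30, 16:00-20:00 (subtract 1h to convert from UTC+1).
Bianca in UTC: 11:00-11:30, 15:00-16:00, 20:30-21:00 (subtract 3h to convert from UTC+3).
Wiremu in UTC: 10:00-13:30, 14:00-15:00, 16:00-16:30, 17:00-20:00 (add 4h to convert from UTC-4).
Zara in UTC: 09:00-13:30, 14:00-17:00, 19:00-19:30 (add 5h to convert from UTC-5).
Kira in UTC: 09:00-10:30, 11:30-17:00 (subtract 1h to convert from UTC+1).
Quinn ∩ Callum: 16:00-16:30.
Quinn ∩ Callum ∩ Bianca: ∅.
Quinn ∩ Callum ∩ Bianca ∩ Wiremu: ∅.
Quinn ∩ Callum ∩ Bianca ∩ Wiremu ∩ Zara: ∅.
Quinn ∩ Callum ∩ Bianca ∩ Wiremu ∩ Zara ∩ Kira: ∅.
There is no time when everyone is free.
There is no common window, so the total is 0 minutes.

0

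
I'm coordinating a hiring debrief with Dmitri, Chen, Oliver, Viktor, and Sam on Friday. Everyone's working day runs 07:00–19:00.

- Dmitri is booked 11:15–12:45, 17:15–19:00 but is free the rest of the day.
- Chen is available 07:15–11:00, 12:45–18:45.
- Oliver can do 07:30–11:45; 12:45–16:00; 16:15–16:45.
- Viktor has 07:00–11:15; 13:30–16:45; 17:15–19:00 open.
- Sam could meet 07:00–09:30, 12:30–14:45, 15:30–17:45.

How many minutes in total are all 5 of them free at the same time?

255

Dmitri free: 07:00-11:15, 12:45-17:15 (invert busy blocks within the working day).
Chen free: 07:15-11:00, 12:45-18:45.
Oliver free: 07:30-11:45, 12:45-16:00, 16:15-16:45.
Viktor free: 07:00-11:15, 13:30-16:45, 17:15-19:00.
Sam free: 07:00-09:30, 12:30-14:45, 15:30-17:45.
Dmitri ∩ Chen: 07:15-11:00, 12:45-17:15.
Dmitri ∩ Chen ∩ Oliver: 07:30-11:00, 12:45-16:00, 16:15-16:45.
Dmitri ∩ Chen ∩ Oliver ∩ Viktor: 07:30-11:00, 13:30-16:00, 16:15-16:45.
Dmitri ∩ Chen ∩ Oliver ∩ Viktor ∩ Sam: 07:30-09:30, 13:30-14:45, 15:30-16:00, 16:15-16:45.
Summing the common windows: 120 + 75 + 30 + 30 = 255 minutes.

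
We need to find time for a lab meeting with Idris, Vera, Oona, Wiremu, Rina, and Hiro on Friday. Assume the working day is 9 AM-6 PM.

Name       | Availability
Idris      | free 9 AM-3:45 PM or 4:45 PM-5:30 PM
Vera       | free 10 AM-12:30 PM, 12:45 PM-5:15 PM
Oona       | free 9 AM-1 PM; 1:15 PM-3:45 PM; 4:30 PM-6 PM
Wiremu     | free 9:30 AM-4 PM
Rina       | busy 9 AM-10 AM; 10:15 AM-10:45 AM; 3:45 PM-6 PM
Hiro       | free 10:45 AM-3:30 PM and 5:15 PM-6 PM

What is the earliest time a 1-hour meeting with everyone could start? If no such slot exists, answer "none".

Idris free: 09:00-15:45, 16:45-17:30.
Vera free: 10:00-12:30, 12:45-17:15.
Oona free: 09:00-13:00, 13:15-15:45, 16:30-18:00.
Wiremu free: 09:30-16:00.
Rina free: 10:00-10:15, 10:45-15:45 (invert busy blocks within the working day).
Hiro free: 10:45-15:30, 17:15-18:00.
Idris ∩ Vera: 10:00-12:30, 12:45-15:45, 16:45-17:15.
Idris ∩ Vera ∩ Oona: 10:00-12:30, 12:45-13:00, 13:15-15:45, 16:45-17:15.
Idris ∩ Vera ∩ Oona ∩ Wiremu: 10:00-12:30, 12:45-13:00, 13:15-15:45.
Idris ∩ Vera ∩ Oona ∩ Wiremu ∩ Rina: 10:00-10:15, 10:45-12:30, 12:45-13:00, 13:15-15:45.
Idris ∩ Vera ∩ Oona ∩ Wiremu ∩ Rina ∩ Hiro: 10:45-12:30, 12:45-13:00, 13:15-15:30.
Those are the intersection windows.
The first common window of at least 60 minutes is 10:45-12:30, so the earliest start is 10:45.

10:45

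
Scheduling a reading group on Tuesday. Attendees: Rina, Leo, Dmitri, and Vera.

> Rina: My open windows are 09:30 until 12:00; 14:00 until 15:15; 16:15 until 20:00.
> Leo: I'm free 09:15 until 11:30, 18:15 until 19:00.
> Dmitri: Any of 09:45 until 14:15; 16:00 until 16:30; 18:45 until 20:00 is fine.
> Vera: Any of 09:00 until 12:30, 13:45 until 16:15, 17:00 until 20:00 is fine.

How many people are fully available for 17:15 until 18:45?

Rina and Vera can make the full 17:15-18:45 slot — that's 2.

2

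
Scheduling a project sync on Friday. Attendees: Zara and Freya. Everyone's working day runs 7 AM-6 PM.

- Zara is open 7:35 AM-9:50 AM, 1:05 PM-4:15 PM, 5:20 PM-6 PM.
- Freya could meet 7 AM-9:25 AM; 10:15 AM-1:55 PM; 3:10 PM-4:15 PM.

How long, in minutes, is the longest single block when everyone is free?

Zara ∩ Freya: 07:35-09:25, 13:05-13:55, 15:10-16:15.
Those are the intersection windows.
The longest is 07:35-09:25 at 110 minutes.

110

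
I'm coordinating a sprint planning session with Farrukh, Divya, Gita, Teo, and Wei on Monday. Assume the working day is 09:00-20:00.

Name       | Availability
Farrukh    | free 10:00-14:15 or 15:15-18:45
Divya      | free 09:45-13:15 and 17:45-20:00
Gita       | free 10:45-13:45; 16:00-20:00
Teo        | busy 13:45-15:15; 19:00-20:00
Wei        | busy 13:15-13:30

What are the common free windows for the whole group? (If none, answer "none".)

10:45-13:15, 17:45-18:45

Farrukh free: 10:00-14:15, 15:15-18:45.
Divya free: 09:45-13:15, 17:45-20:00.
Gita free: 10:45-13:45, 16:00-20:00.
Teo free: 09:00-13:45, 15:15-19:00 (invert busy blocks within the working day).
Wei free: 09:00-13:15, 13:30-20:00 (invert busy blocks within the working day).
Farrukh ∩ Divya: 10:00-13:15, 17:45-18:45.
Farrukh ∩ Divya ∩ Gita: 10:45-13:15, 17:45-18:45.
Farrukh ∩ Divya ∩ Gita ∩ Teo: 10:45-13:15, 17:45-18:45.
Farrukh ∩ Divya ∩ Gita ∩ Teo ∩ Wei: 10:45-13:15, 17:45-18:45.
So the common availability across everyone is 10:45-13:15, 17:45-18:45.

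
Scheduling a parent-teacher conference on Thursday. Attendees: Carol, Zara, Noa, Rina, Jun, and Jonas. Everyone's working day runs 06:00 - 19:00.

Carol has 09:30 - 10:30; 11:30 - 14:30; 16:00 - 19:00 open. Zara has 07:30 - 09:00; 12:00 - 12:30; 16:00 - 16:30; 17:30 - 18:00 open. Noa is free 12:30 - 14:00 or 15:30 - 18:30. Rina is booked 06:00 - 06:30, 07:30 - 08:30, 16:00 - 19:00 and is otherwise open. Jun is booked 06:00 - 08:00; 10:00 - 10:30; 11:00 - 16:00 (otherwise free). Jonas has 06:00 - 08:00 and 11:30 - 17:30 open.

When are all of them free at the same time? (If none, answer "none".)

Carol free: 09:30-10:30, 11:30-14:30, 16:00-19:00.
Zara free: 07:30-09:00, 12:00-12:30, 16:00-16:30, 17:30-18:00.
Noa free: 12:30-14:00, 15:30-18:30.
Rina free: 06:30-07:30, 08:30-16:00 (invert busy blocks within the working day).
Jun free: 08:00-10:00, 10:30-11:00, 16:00-19:00 (invert busy blocks within the working day).
Jonas free: 06:00-08:00, 11:30-17:30.
Carol ∩ Zara: 12:00-12:30, 16:00-16:30, 17:30-18:00.
Carol ∩ Zara ∩ Noa: 16:00-16:30, 17:30-18:00.
Carol ∩ Zara ∩ Noa ∩ Rina: ∅.
Carol ∩ Zara ∩ Noa ∩ Rina ∩ Jun: ∅.
Carol ∩ Zara ∩ Noa ∩ Rina ∩ Jun ∩ Jonas: ∅.
There is no time when everyone is free.

none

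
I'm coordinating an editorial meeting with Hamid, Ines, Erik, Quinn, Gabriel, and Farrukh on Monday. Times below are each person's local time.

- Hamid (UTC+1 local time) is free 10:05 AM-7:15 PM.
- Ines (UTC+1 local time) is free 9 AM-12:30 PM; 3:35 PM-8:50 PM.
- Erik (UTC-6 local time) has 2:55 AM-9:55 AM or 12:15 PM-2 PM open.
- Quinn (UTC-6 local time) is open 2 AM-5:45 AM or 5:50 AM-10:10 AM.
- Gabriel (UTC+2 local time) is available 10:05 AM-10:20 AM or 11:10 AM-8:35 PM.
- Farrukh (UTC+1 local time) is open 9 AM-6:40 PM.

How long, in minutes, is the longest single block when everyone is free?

140

Hamid in UTC: 09:05-18:15 (subtract 1h to convert from UTC+1).
Ines in UTC: 08:00-11:30, 14:35-19:50 (subtract 1h to convert from UTC+1).
Erik in UTC: 08:55-15:55, 18:15-20:00 (add 6h to convert from UTC-6).
Quinn in UTC: 08:00-11:45, 11:50-16:10 (add 6h to convert from UTC-6).
Gabriel in UTC: 08:05-08:20, 09:10-18:35 (subtract 2h to convert from UTC+2).
Farrukh in UTC: 08:00-17:40 (subtract 1h to convert from UTC+1).
Hamid ∩ Ines: 09:05-11:30, 14:35-18:15.
Hamid ∩ Ines ∩ Erik: 09:05-11:30, 14:35-15:55.
Hamid ∩ Ines ∩ Erik ∩ Quinn: 09:05-11:30, 14:35-15:55.
Hamid ∩ Ines ∩ Erik ∩ Quinn ∩ Gabriel: 09:10-11:30, 14:35-15:55.
Hamid ∩ Ines ∩ Erik ∩ Quinn ∩ Gabriel ∩ Farrukh: 09:10-11:30, 14:35-15:55.
So the common availability across everyone is 09:10-11:30, 14:35-15:55.
The longest is 09:10-11:30 at 140 minutes.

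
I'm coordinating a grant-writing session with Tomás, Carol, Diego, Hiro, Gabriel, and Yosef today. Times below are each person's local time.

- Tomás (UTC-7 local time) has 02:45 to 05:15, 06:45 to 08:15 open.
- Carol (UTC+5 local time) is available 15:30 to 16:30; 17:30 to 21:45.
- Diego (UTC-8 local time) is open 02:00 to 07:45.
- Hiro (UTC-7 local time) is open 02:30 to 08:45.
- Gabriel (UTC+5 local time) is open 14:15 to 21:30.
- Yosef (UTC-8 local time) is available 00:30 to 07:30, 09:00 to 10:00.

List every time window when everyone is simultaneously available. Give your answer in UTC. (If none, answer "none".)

Tomás in UTC: 09:45-12:15, 13:45-15:15 (add 7h to convert from UTC-7).
Carol in UTC: 10:30-11:30, 12:30-16:45 (subtract 5h to convert from UTC+5).
Diego in UTC: 10:00-15:45 (add 8h to convert from UTC-8).
Hiro in UTC: 09:30-15:45 (add 7h to convert from UTC-7).
Gabriel in UTC: 09:15-16:30 (subtract 5h to convert from UTC+5).
Yosef in UTC: 08:30-15:30, 17:00-18:00 (add 8h to convert from UTC-8).
Tomás ∩ Carol: 10:30-11:30, 13:45-15:15.
Tomás ∩ Carol ∩ Diego: 10:30-11:30, 13:45-15:15.
Tomás ∩ Carol ∩ Diego ∩ Hiro: 10:30-11:30, 13:45-15:15.
Tomás ∩ Carol ∩ Diego ∩ Hiro ∩ Gabriel: 10:30-11:30, 13:45-15:15.
Tomás ∩ Carol ∩ Diego ∩ Hiro ∩ Gabriel ∩ Yosef: 10:30-11:30, 13:45-15:15.

10:30-11:30, 13:45-15:15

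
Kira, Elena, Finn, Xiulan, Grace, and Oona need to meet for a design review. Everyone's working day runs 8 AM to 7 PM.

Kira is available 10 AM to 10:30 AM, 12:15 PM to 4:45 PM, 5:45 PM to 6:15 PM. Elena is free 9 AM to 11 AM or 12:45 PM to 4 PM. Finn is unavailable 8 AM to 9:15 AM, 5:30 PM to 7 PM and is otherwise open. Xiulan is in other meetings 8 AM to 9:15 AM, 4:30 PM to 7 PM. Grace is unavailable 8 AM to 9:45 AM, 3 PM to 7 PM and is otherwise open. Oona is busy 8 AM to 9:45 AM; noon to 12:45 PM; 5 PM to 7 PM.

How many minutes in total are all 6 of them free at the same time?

Kira free: 10:00-10:30, 12:15-16:45, 17:45-18:15.
Elena free: 09:00-11:00, 12:45-16:00.
Finn free: 09:15-17:30 (invert busy blocks within the working day).
Xiulan free: 09:15-16:30 (invert busy blocks within the working day).
Grace free: 09:45-15:00 (invert busy blocks within the working day).
Oona free: 09:45-12:00, 12:45-17:00 (invert busy blocks within the working day).
Kira ∩ Elena: 10:00-10:30, 12:45-16:00.
Kira ∩ Elena ∩ Finn: 10:00-10:30, 12:45-16:00.
Kira ∩ Elena ∩ Finn ∩ Xiulan: 10:00-10:30, 12:45-16:00.
Kira ∩ Elena ∩ Finn ∩ Xiulan ∩ Grace: 10:00-10:30, 12:45-15:00.
Kira ∩ Elena ∩ Finn ∩ Xiulan ∩ Grace ∩ Oona: 10:00-10:30, 12:45-15:00.
Summing the common windows: 30 + 135 = 165 minutes.

165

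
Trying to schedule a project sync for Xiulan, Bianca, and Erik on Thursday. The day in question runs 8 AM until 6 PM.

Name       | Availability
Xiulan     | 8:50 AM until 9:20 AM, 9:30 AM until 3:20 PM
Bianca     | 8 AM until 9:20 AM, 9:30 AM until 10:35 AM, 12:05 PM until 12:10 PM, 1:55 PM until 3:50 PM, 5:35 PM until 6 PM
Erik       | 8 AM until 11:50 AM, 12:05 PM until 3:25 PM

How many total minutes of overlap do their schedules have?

185

Xiulan ∩ Bianca: 08:50-09:20, 09:30-10:35, 12:05-12:10, 13:55-15:20.
Xiulan ∩ Bianca ∩ Erik: 08:50-09:20, 09:30-10:35, 12:05-12:10, 13:55-15:20.
So the common availability across everyone is 08:50-09:20, 09:30-10:35, 12:05-12:10, 13:55-15:20.
Summing the common windows: 30 + 65 + 5 + 85 = 185 minutes.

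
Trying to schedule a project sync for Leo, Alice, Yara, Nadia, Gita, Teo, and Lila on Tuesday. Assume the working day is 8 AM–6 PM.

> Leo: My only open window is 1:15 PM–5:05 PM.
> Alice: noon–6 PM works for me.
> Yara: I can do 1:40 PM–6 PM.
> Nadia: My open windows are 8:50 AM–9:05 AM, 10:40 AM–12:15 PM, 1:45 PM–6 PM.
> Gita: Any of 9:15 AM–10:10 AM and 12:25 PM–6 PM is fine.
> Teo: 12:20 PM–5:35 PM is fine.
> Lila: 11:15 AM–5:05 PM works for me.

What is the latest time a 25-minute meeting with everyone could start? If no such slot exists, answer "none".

Leo ∩ Alice: 13:15-17:05.
Leo ∩ Alice ∩ Yara: 13:40-17:05.
Leo ∩ Alice ∩ Yara ∩ Nadia: 13:45-17:05.
Leo ∩ Alice ∩ Yara ∩ Nadia ∩ Gita: 13:45-17:05.
Leo ∩ Alice ∩ Yara ∩ Nadia ∩ Gita ∩ Teo: 13:45-17:05.
Leo ∩ Alice ∩ Yara ∩ Nadia ∩ Gita ∩ Teo ∩ Lila: 13:45-17:05.
The last common window of at least 25 minutes is 13:45-17:05; a 25-minute meeting can start as late as 16:40 and still end by 17:05.

16:40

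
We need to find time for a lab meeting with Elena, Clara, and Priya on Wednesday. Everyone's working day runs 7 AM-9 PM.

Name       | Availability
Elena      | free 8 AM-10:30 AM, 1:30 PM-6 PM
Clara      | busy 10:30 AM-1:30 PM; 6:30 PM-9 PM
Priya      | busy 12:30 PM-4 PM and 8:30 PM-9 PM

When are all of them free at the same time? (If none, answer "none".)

Elena free: 08:00-10:30, 13:30-18:00.
Clara free: 07:00-10:30, 13:30-18:30 (invert busy blocks within the working day).
Priya free: 07:00-12:30, 16:00-20:30 (invert busy blocks within the working day).
Elena ∩ Clara: 08:00-10:30, 13:30-18:00.
Elena ∩ Clara ∩ Priya: 08:00-10:30, 16:00-18:00.

08:00-10:30, 16:00-18:00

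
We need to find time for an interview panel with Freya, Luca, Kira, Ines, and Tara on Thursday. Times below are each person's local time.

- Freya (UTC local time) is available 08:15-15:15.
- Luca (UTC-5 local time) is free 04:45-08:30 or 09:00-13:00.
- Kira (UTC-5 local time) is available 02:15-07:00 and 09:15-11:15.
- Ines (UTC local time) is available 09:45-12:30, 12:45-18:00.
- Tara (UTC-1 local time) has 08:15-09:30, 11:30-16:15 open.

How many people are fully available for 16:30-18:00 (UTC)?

2

Freya in UTC: 08:15-15:15.
Luca in UTC: 09:45-13:30, 14:00-18:00 (add 5h to convert from UTC-5).
Kira in UTC: 07:15-12:00, 14:15-16:15 (add 5h to convert from UTC-5).
Ines in UTC: 09:45-12:30, 12:45-18:00.
Tara in UTC: 09:15-10:30, 12:30-17:15 (add 1h to convert from UTC-1).
Luca and Ines can make the full 16:30-18:00 slot — that's 2.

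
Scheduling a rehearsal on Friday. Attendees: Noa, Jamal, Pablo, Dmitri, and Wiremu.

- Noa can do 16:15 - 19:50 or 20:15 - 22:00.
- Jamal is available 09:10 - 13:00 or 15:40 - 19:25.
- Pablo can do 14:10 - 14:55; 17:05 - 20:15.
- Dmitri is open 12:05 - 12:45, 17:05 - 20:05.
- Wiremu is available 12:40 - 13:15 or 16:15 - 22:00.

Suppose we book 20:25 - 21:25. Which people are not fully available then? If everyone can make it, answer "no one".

Noa: free for 20:25-21:25. Jamal: not fully free for 20:25-21:25. Pablo: not fully free for 20:25-21:25. Dmitri: not fully free for 20:25-21:25. Wiremu: free for 20:25-21:25.

Dmitri, Jamal, Pablo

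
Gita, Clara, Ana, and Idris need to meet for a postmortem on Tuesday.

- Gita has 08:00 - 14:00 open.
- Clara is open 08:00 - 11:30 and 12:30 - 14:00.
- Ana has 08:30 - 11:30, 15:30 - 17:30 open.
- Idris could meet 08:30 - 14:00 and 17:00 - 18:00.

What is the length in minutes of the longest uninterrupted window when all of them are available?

Gita ∩ Clara: 08:00-11:30, 12:30-14:00.
Gita ∩ Clara ∩ Ana: 08:30-11:30.
Gita ∩ Clara ∩ Ana ∩ Idris: 08:30-11:30.
So the common availability across everyone is 08:30-11:30.
The longest is 08:30-11:30 at 180 minutes.

180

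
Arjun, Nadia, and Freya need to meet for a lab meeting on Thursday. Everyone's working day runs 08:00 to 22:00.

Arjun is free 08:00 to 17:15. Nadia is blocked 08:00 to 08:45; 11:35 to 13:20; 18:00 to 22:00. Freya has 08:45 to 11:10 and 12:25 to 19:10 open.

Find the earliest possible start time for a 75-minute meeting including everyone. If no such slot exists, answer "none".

Arjun free: 08:00-17:15.
Nadia free: 08:45-11:35, 13:20-18:00 (invert busy blocks within the working day).
Freya free: 08:45-11:10, 12:25-19:10.
Arjun ∩ Nadia: 08:45-11:35, 13:20-17:15.
Arjun ∩ Nadia ∩ Freya: 08:45-11:10, 13:20-17:15.
The first common window of at least 75 minutes is 08:45-11:10, so the earliest start is 08:45.

08:45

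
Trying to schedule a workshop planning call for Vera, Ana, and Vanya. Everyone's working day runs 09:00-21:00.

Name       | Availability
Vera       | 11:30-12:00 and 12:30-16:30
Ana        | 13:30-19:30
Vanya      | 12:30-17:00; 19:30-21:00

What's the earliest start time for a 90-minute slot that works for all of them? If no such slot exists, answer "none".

Vera ∩ Ana: 13:30-16:30.
Vera ∩ Ana ∩ Vanya: 13:30-16:30.
The first common window of at least 90 minutes is 13:30-16:30, so the earliest start is 13:30.

13:30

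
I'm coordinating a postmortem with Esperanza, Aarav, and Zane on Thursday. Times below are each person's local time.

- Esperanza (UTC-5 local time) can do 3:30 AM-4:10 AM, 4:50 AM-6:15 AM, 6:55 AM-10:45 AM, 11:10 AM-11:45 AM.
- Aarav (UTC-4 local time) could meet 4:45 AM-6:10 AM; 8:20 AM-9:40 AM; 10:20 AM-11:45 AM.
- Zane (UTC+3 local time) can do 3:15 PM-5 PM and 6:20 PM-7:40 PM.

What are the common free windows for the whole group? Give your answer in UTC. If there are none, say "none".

12:20-13:40, 15:20-15:45

Esperanza in UTC: 08:30-09:10, 09:50-11:15, 11:55-15:45, 16:10-16:45 (add 5h to convert from UTC-5).
Aarav in UTC: 08:45-10:10, 12:20-13:40, 14:20-15:45 (add 4h to convert from UTC-4).
Zane in UTC: 12:15-14:00, 15:20-16:40 (subtract 3h to convert from UTC+3).
Esperanza ∩ Aarav: 08:45-09:10, 09:50-10:10, 12:20-13:40, 14:20-15:45.
Esperanza ∩ Aarav ∩ Zane: 12:20-13:40, 15:20-15:45.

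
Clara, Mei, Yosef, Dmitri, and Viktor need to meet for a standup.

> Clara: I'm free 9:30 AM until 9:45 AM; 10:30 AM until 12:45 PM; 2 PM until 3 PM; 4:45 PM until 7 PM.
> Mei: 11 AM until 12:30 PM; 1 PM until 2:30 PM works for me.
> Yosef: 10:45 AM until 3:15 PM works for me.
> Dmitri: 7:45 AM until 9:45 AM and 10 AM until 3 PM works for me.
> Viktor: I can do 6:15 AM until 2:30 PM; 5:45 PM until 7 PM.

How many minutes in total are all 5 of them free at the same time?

120

Clara ∩ Mei: 11:00-12:30, 14:00-14:30.
Clara ∩ Mei ∩ Yosef: 11:00-12:30, 14:00-14:30.
Clara ∩ Mei ∩ Yosef ∩ Dmitri: 11:00-12:30, 14:00-14:30.
Clara ∩ Mei ∩ Yosef ∩ Dmitri ∩ Viktor: 11:00-12:30, 14:00-14:30.
Summing the common windows: 90 + 30 = 120 minutes.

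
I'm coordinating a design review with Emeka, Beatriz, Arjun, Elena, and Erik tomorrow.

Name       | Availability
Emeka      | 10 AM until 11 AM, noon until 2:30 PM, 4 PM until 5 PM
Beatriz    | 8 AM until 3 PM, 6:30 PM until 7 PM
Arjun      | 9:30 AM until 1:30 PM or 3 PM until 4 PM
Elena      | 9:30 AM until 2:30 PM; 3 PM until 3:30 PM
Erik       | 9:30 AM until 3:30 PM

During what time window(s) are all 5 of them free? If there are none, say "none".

Emeka ∩ Beatriz: 10:00-11:00, 12:00-14:30.
Emeka ∩ Beatriz ∩ Arjun: 10:00-11:00, 12:00-13:30.
Emeka ∩ Beatriz ∩ Arjun ∩ Elena: 10:00-11:00, 12:00-13:30.
Emeka ∩ Beatriz ∩ Arjun ∩ Elena ∩ Erik: 10:00-11:00, 12:00-13:30.

10:00-11:00, 12:00-13:30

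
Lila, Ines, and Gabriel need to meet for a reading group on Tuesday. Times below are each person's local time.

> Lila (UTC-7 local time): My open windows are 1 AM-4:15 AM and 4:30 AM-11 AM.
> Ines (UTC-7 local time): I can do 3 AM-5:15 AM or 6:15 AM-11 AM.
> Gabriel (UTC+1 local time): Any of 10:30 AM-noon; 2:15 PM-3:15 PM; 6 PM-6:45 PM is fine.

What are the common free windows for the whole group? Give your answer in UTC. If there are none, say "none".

Lila in UTC: 08:00-11:15, 11:30-18:00 (add 7h to convert from UTC-7).
Ines in UTC: 10:00-12:15, 13:15-18:00 (add 7h to convert from UTC-7).
Gabriel in UTC: 09:30-11:00, 13:15-14:15, 17:00-17:45 (subtract 1h to convert from UTC+1).
Lila ∩ Ines: 10:00-11:15, 11:30-12:15, 13:15-18:00.
Lila ∩ Ines ∩ Gabriel: 10:00-11:00, 13:15-14:15, 17:00-17:45.

10:00-11:00, 13:15-14:15, 17:00-17:45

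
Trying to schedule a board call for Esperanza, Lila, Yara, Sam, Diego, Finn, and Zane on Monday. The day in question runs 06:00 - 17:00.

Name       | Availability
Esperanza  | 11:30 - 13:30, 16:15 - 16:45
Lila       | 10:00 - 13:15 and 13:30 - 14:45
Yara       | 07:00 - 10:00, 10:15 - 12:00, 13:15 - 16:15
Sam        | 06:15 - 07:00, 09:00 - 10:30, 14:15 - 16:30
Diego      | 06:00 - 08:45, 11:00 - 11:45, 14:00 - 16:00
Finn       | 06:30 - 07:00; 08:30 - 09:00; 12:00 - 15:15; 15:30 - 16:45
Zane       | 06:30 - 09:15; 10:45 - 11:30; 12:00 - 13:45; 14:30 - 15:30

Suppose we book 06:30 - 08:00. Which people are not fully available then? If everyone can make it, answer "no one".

Esperanza: not fully free for 06:30-08:00. Lila: not fully free for 06:30-08:00. Yara: not fully free for 06:30-08:00. Sam: not fully free for 06:30-08:00. Diego: free for 06:30-08:00. Finn: not fully free for 06:30-08:00. Zane: free for 06:30-08:00.

Esperanza, Finn, Lila, Sam, Yara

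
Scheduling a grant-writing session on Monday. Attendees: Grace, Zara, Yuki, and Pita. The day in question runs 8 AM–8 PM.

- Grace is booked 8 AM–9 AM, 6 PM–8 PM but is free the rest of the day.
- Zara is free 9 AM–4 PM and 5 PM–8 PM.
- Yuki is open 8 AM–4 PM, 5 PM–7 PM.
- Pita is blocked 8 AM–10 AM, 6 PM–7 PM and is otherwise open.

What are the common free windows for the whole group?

Grace free: 09:00-18:00 (invert busy blocks within the working day).
Zara free: 09:00-16:00, 17:00-20:00.
Yuki free: 08:00-16:00, 17:00-19:00.
Pita free: 10:00-18:00, 19:00-20:00 (invert busy blocks within the working day).
Grace ∩ Zara: 09:00-16:00, 17:00-18:00.
Grace ∩ Zara ∩ Yuki: 09:00-16:00, 17:00-18:00.
Grace ∩ Zara ∩ Yuki ∩ Pita: 10:00-16:00, 17:00-18:00.

10:00-16:00, 17:00-18:00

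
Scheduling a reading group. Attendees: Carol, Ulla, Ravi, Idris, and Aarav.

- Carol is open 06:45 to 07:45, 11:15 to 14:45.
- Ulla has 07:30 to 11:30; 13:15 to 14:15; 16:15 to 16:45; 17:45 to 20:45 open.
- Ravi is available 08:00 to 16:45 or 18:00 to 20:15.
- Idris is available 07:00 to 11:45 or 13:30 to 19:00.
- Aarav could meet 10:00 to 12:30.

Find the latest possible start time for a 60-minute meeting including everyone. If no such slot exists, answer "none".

none

Carol ∩ Ulla: 07:30-07:45, 11:15-11:30, 13:15-14:15.
Carol ∩ Ulla ∩ Ravi: 11:15-11:30, 13:15-14:15.
Carol ∩ Ulla ∩ Ravi ∩ Idris: 11:15-11:30, 13:30-14:15.
Carol ∩ Ulla ∩ Ravi ∩ Idris ∩ Aarav: 11:15-11:30.
So the common availability across everyone is 11:15-11:30.
No common window is at least 60 minutes long.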